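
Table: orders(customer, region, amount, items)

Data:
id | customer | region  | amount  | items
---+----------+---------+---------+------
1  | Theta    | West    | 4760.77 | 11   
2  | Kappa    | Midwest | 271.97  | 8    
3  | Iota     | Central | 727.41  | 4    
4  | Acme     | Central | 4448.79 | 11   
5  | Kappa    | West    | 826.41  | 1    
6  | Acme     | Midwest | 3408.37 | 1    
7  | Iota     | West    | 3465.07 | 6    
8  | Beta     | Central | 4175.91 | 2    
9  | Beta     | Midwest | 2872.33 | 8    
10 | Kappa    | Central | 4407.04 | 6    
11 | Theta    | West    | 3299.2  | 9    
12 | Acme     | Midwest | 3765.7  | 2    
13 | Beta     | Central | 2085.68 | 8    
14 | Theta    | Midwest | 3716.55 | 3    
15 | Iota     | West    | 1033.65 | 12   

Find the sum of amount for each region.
SELECT region, SUM(amount) as result
FROM orders
GROUP BY region

Result:
  Central: 15844.83
  Midwest: 14034.92
  West: 13385.10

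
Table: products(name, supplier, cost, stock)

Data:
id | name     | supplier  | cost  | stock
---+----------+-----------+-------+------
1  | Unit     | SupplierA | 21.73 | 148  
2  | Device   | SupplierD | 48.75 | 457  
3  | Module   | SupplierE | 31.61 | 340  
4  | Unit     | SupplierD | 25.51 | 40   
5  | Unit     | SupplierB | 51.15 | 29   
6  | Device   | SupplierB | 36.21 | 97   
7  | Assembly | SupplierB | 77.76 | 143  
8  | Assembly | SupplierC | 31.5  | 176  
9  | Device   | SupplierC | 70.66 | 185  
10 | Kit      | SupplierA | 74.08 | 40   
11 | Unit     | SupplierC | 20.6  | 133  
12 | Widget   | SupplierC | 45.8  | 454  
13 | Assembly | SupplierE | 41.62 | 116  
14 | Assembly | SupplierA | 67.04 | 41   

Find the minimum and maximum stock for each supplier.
SELECT supplier, MIN(stock), MAX(stock)
FROM products
GROUP BY supplier

Result:
  SupplierA: min=40, max=148
  SupplierB: min=29, max=143
  SupplierC: min=133, max=454
  SupplierD: min=40, max=457
  SupplierE: min=116, max=340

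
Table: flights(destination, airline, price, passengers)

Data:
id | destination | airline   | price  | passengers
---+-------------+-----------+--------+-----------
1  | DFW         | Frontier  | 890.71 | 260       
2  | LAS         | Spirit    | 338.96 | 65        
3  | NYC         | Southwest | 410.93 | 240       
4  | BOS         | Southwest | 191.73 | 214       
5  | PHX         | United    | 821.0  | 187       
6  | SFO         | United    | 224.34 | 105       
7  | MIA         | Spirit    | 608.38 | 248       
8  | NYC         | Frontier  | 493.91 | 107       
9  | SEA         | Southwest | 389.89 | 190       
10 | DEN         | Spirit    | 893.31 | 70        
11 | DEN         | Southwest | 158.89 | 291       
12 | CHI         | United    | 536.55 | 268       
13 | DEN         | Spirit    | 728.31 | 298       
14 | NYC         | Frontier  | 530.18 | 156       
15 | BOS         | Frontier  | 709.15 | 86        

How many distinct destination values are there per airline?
SELECT airline, COUNT(DISTINCT destination)
FROM flights
GROUP BY airline

Result:
  Frontier: 3 distinct
  Southwest: 4 distinct
  Spirit: 3 distinct
  United: 3 distinct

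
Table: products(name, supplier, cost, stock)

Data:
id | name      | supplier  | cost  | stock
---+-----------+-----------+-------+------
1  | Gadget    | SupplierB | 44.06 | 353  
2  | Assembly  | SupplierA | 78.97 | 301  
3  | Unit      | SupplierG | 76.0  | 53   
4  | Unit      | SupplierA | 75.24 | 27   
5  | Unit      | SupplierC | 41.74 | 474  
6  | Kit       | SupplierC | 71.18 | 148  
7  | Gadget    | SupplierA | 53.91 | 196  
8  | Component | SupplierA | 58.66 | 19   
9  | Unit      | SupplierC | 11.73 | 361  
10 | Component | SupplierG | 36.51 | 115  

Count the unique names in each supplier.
SELECT supplier, COUNT(DISTINCT name)
FROM products
GROUP BY supplier

Result:
  SupplierA: 4 distinct
  SupplierB: 1 distinct
  SupplierC: 2 distinct
  SupplierG: 2 distinct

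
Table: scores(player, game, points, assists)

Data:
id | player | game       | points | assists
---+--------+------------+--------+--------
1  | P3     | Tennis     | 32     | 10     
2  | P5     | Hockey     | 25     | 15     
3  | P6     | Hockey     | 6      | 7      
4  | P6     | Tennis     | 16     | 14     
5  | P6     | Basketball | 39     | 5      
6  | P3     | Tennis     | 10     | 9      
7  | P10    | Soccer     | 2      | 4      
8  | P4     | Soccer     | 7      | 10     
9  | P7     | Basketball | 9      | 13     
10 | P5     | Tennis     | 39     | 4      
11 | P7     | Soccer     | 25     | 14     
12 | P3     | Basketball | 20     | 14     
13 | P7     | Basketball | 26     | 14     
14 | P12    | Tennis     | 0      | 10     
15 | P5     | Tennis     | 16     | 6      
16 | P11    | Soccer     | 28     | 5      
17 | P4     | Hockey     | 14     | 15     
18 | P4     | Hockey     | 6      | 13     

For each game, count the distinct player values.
SELECT game, COUNT(DISTINCT player)
FROM scores
GROUP BY game

Result:
  Basketball: 3 distinct
  Hockey: 3 distinct
  Soccer: 4 distinct
  Tennis: 4 distinct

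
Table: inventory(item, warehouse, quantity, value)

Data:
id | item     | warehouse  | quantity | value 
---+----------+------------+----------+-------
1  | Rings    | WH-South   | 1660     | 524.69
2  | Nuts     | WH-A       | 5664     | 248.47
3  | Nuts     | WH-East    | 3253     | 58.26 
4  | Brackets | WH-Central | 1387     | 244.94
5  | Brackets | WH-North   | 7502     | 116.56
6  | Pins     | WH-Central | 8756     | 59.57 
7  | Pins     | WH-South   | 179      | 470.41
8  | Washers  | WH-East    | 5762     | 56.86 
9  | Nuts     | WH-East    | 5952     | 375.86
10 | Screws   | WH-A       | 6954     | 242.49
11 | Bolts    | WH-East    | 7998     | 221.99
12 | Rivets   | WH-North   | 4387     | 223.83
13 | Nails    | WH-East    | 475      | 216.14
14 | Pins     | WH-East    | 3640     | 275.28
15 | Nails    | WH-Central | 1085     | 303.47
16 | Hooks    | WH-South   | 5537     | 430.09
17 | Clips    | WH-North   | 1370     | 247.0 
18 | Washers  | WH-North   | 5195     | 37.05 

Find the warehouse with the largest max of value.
SELECT warehouse, MAX(value) as val
FROM inventory
GROUP BY warehouse
ORDER BY val DESC
LIMIT 1

Result: WH-South with max(value) = 524.69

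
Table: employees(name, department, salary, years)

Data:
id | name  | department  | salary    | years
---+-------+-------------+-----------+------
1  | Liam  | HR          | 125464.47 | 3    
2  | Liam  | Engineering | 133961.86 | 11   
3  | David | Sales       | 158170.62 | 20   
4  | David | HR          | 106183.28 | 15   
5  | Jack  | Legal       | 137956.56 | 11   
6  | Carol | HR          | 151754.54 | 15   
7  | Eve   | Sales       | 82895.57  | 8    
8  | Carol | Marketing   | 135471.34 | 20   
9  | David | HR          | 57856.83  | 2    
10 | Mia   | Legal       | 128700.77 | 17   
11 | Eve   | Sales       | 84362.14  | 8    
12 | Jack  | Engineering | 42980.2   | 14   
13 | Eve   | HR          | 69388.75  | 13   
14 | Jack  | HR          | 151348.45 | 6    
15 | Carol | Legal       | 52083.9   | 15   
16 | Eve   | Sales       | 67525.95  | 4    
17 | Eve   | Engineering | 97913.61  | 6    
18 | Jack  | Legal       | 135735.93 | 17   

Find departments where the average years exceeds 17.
SELECT department, AVG(years)
FROM employees
GROUP BY department
HAVING AVG(years) > 17

Result:
  Marketing: avg=20.00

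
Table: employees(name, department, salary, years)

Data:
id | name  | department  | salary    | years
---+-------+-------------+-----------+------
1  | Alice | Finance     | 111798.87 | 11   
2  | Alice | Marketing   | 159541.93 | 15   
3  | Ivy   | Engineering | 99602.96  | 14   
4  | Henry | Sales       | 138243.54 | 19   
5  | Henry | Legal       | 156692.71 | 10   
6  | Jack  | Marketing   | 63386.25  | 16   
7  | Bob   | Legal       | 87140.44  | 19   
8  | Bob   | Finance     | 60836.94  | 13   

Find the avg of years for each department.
SELECT department, AVG(years) as result
FROM employees
GROUP BY department

Result:
  Engineering: 14.00
  Finance: 12.00
  Legal: 14.50
  Marketing: 15.50
  Sales: 19.00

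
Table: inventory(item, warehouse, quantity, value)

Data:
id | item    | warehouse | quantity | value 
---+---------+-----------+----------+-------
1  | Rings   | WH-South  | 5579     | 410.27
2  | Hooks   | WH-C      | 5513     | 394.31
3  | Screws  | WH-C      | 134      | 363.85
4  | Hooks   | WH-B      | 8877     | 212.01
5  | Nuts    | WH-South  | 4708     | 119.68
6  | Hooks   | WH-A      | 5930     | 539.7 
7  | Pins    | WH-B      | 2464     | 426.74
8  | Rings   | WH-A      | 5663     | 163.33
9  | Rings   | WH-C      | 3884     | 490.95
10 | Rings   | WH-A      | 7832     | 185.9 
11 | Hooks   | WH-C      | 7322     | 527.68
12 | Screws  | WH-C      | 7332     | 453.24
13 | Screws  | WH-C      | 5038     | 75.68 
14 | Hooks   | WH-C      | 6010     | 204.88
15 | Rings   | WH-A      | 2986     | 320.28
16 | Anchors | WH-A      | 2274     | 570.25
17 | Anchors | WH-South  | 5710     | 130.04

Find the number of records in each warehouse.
SELECT warehouse, COUNT(*) as count
FROM inventory
GROUP BY warehouse

Result:
  WH-A: 5
  WH-B: 2
  WH-C: 7
  WH-South: 3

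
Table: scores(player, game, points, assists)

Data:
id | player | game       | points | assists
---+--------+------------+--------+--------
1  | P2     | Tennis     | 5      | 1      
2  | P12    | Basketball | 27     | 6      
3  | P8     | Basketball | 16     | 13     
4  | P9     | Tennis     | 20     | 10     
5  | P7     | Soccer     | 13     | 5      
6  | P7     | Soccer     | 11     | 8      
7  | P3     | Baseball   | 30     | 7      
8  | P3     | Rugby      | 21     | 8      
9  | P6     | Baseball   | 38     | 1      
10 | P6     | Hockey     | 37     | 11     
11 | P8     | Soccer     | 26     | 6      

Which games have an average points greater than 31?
SELECT game, AVG(points)
FROM scores
GROUP BY game
HAVING AVG(points) > 31

Result:
  Baseball: avg=34.00
  Hockey: avg=37.00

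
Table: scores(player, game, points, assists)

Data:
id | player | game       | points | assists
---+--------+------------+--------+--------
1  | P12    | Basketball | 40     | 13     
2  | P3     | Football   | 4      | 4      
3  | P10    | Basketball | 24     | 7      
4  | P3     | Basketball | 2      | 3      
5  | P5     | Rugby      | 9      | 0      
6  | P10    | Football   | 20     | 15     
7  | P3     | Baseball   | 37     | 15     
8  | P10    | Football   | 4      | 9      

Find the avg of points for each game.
SELECT game, AVG(points) as result
FROM scores
GROUP BY game

Result:
  Baseball: 37.00
  Basketball: 22.00
  Football: 9.33
  Rugby: 9.00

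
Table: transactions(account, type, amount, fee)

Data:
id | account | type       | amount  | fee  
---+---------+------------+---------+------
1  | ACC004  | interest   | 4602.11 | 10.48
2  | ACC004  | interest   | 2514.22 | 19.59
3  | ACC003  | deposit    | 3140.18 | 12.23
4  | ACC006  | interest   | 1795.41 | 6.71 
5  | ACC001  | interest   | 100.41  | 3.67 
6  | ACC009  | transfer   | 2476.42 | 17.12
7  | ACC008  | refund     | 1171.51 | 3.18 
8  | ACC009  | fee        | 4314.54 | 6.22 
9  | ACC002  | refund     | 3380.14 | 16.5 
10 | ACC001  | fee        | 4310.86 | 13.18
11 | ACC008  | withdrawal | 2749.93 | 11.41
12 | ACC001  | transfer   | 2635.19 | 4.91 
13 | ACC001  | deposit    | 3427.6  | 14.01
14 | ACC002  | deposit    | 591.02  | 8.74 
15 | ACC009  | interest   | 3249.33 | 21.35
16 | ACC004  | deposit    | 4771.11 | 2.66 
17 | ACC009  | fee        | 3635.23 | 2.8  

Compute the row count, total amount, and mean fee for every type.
SELECT type,
       COUNT(*) as cnt,
       SUM(amount) as total_amount,
       AVG(fee) as avg_fee
FROM transactions
GROUP BY type

Result:
  deposit: 4 records, 11929.91 total amount, 9.41 avg fee
  fee: 3 records, 12260.63 total amount, 7.40 avg fee
  interest: 5 records, 12261.48 total amount, 12.36 avg fee
  refund: 2 records, 4551.65 total amount, 9.84 avg fee
  transfer: 2 records, 5111.61 total amount, 11.02 avg fee
  withdrawal: 1 records, 2749.93 total amount, 11.41 avg fee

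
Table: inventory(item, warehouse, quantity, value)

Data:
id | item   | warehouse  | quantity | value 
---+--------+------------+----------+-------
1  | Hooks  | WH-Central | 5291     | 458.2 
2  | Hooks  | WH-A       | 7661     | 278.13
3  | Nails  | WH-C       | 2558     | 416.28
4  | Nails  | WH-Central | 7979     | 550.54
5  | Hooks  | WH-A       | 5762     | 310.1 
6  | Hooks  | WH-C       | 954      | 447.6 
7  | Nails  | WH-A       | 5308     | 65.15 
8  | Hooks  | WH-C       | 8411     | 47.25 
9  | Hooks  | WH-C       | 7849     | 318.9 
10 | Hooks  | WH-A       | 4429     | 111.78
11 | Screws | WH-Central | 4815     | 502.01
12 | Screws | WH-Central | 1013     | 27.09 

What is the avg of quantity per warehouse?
SELECT warehouse, AVG(quantity) as result
FROM inventory
GROUP BY warehouse

Result:
  WH-A: 5790.00
  WH-C: 4943.00
  WH-Central: 4774.50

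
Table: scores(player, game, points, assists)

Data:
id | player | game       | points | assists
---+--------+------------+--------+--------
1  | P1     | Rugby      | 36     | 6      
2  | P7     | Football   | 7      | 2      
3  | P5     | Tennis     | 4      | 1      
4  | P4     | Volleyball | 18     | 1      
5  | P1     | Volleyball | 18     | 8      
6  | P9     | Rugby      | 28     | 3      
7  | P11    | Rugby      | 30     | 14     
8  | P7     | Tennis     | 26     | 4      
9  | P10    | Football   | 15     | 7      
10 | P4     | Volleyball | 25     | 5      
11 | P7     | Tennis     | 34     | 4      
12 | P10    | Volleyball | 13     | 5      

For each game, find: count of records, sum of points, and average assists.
SELECT game,
       COUNT(*) as cnt,
       SUM(points) as total_points,
       AVG(assists) as avg_assists
FROM scores
GROUP BY game

Result:
  Football: 2 records, 22 total points, 4.50 avg assists
  Rugby: 3 records, 94 total points, 7.67 avg assists
  Tennis: 3 records, 64 total points, 3.00 avg assists
  Volleyball: 4 records, 74 total points, 4.75 avg assists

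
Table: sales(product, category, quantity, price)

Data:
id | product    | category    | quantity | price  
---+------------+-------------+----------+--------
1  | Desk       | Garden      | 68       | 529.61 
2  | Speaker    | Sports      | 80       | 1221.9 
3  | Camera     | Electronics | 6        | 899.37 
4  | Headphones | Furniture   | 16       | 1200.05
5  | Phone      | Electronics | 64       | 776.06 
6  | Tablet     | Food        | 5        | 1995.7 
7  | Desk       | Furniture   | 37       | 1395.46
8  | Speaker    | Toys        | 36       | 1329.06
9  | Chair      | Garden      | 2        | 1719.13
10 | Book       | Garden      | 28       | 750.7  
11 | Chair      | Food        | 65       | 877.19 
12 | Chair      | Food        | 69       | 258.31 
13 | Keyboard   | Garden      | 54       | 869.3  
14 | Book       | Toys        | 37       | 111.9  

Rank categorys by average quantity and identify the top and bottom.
SELECT category, AVG(quantity)
FROM sales
GROUP BY category
ORDER BY AVG(quantity)

All groups:
  Furniture: 26.50
  Electronics: 35.00
  Toys: 36.50
  Garden: 38.00
  Food: 46.33
  Sports: 80.00

Highest: Sports (80.00)
Lowest: Furniture (26.50)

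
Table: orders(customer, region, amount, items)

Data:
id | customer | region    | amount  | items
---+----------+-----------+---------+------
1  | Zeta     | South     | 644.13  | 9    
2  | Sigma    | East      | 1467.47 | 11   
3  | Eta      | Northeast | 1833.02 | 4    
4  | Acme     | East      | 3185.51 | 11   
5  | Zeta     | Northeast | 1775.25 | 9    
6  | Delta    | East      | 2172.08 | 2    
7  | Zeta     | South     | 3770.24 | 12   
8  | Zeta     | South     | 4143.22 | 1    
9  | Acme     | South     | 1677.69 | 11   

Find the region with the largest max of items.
SELECT region, MAX(items) as val
FROM orders
GROUP BY region
ORDER BY val DESC
LIMIT 1

Result: South with max(items) = 12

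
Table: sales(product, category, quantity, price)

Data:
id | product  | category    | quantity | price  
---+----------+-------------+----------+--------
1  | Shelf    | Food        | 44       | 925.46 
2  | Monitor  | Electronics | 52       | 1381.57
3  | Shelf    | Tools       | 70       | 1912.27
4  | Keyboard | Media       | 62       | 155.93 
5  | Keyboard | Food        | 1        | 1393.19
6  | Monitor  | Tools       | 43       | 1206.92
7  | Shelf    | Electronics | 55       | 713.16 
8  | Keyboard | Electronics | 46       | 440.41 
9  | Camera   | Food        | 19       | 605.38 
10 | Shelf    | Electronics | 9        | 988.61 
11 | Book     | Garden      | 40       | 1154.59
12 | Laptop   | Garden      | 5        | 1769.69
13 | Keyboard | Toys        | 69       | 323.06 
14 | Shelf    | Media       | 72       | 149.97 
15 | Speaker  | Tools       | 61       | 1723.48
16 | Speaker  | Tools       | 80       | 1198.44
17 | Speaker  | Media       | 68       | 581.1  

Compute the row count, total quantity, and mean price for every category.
SELECT category,
       COUNT(*) as cnt,
       SUM(quantity) as total_quantity,
       AVG(price) as avg_price
FROM sales
GROUP BY category

Result:
  Electronics: 4 records, 162 total quantity, 880.94 avg price
  Food: 3 records, 64 total quantity, 974.68 avg price
  Garden: 2 records, 45 total quantity, 1462.14 avg price
  Media: 3 records, 202 total quantity, 295.67 avg price
  Tools: 4 records, 254 total quantity, 1510.28 avg price
  Toys: 1 records, 69 total quantity, 323.06 avg price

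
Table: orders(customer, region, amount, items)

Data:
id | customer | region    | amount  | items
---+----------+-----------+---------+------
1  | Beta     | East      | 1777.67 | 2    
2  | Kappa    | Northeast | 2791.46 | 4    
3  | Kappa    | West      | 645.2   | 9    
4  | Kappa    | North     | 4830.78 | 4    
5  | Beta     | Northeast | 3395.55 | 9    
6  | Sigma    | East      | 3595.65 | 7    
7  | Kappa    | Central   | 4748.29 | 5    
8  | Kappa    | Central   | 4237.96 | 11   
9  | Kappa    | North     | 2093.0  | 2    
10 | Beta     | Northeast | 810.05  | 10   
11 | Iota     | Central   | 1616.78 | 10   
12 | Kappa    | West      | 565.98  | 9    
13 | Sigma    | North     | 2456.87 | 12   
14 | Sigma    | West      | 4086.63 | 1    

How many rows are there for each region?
SELECT region, COUNT(*) as count
FROM orders
GROUP BY region

Result:
  Central: 3
  East: 2
  North: 3
  Northeast: 3
  West: 3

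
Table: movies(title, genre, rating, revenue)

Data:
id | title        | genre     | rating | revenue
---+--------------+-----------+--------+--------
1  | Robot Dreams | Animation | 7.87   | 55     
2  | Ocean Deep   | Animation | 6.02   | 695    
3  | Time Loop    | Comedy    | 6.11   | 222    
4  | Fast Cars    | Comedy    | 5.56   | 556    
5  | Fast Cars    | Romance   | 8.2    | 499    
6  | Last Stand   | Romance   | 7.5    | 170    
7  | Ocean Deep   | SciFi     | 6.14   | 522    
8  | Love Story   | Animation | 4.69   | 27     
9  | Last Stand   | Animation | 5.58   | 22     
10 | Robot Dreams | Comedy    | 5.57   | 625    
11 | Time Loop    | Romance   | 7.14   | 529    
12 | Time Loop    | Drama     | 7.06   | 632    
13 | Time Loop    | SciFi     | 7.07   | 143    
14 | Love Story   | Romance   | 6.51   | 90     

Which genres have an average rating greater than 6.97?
SELECT genre, AVG(rating)
FROM movies
GROUP BY genre
HAVING AVG(rating) > 6.97

Result:
  Drama: avg=7.06
  Romance: avg=7.34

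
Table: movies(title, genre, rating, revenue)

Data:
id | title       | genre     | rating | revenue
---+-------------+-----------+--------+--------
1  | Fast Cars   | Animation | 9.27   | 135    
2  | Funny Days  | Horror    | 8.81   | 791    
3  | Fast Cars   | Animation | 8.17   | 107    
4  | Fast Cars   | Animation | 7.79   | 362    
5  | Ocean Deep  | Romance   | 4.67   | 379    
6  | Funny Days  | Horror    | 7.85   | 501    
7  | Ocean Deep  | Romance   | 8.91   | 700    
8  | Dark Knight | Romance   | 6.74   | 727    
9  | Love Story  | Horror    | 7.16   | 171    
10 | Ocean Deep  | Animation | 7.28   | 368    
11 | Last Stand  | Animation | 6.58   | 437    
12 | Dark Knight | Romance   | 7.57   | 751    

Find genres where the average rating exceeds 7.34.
SELECT genre, AVG(rating)
FROM movies
GROUP BY genre
HAVING AVG(rating) > 7.34

Result:
  Animation: avg=7.82
  Horror: avg=7.94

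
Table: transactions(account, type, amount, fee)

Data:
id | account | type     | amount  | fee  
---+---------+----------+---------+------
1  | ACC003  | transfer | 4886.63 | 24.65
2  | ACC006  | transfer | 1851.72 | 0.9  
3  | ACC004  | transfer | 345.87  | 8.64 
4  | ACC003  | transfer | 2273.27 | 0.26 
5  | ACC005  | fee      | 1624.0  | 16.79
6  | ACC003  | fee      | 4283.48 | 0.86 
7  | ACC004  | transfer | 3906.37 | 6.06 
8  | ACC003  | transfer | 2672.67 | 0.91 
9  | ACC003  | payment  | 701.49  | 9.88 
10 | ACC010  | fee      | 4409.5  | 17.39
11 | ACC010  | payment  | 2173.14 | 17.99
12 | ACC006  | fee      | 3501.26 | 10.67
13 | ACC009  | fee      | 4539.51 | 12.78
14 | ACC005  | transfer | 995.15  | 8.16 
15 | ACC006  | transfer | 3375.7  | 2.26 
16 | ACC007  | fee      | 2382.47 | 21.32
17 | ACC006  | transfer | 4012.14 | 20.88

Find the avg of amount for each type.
SELECT type, AVG(amount) as result
FROM transactions
GROUP BY type

Result:
  fee: 3456.70
  payment: 1437.32
  transfer: 2702.17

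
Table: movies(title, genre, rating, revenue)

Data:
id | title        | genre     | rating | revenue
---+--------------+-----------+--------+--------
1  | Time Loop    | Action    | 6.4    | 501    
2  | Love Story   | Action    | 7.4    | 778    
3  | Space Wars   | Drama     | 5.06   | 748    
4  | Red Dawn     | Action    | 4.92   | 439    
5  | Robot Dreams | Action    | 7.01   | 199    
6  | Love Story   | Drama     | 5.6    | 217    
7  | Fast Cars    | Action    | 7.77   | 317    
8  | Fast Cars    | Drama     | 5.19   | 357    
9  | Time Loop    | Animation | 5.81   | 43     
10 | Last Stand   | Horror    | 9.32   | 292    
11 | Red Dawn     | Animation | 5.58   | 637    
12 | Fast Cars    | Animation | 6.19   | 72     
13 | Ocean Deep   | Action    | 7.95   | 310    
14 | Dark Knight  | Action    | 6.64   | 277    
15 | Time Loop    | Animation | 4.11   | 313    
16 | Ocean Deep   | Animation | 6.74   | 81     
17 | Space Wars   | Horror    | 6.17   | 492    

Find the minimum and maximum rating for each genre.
SELECT genre, MIN(rating), MAX(rating)
FROM movies
GROUP BY genre

Result:
  Action: min=4.92, max=7.95
  Animation: min=4.11, max=6.74
  Drama: min=5.06, max=5.60
  Horror: min=6.17, max=9.32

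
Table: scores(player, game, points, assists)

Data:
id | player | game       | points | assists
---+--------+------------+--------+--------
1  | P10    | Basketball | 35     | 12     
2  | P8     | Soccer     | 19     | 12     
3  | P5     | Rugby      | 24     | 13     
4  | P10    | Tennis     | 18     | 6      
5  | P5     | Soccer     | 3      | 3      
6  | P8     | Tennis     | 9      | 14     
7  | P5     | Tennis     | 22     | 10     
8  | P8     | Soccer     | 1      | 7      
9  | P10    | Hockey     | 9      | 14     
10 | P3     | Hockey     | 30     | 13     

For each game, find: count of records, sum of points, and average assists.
SELECT game,
       COUNT(*) as cnt,
       SUM(points) as total_points,
       AVG(assists) as avg_assists
FROM scores
GROUP BY game

Result:
  Basketball: 1 records, 35 total points, 12.00 avg assists
  Hockey: 2 records, 39 total points, 13.50 avg assists
  Rugby: 1 records, 24 total points, 13.00 avg assists
  Soccer: 3 records, 23 total points, 7.33 avg assists
  Tennis: 3 records, 49 total points, 10.00 avg assists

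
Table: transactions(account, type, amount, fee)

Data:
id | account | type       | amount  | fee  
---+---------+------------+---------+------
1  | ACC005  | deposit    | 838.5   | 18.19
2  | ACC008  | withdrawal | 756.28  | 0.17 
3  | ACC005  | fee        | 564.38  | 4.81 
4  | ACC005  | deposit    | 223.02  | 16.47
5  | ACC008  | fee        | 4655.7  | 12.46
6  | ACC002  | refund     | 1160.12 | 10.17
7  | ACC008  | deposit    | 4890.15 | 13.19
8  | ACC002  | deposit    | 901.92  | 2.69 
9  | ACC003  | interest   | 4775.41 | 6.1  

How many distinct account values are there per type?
SELECT type, COUNT(DISTINCT account)
FROM transactions
GROUP BY type

Result:
  deposit: 3 distinct
  fee: 2 distinct
  interest: 1 distinct
  refund: 1 distinct
  withdrawal: 1 distinct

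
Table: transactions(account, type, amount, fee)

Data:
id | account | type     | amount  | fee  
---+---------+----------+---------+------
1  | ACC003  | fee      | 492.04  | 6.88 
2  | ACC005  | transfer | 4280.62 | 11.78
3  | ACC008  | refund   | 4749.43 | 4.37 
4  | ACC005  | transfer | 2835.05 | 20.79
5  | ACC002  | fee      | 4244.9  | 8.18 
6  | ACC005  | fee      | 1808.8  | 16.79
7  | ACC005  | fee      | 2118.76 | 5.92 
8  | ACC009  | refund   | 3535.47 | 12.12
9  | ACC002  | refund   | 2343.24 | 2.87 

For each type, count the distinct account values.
SELECT type, COUNT(DISTINCT account)
FROM transactions
GROUP BY type

Result:
  fee: 3 distinct
  refund: 3 distinct
  transfer: 1 distinct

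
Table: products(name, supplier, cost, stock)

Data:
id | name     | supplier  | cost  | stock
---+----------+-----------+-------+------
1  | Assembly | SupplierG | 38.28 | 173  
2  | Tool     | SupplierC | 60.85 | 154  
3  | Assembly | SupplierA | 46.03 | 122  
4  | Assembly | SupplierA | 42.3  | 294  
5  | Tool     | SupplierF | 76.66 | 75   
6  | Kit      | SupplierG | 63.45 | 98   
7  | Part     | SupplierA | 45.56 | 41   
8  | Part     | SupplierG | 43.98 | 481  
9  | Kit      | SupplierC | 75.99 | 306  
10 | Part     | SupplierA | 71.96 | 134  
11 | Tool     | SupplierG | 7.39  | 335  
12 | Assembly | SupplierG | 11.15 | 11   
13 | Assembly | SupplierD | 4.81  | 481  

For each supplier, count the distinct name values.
SELECT supplier, COUNT(DISTINCT name)
FROM products
GROUP BY supplier

Result:
  SupplierA: 2 distinct
  SupplierC: 2 distinct
  SupplierD: 1 distinct
  SupplierF: 1 distinct
  SupplierG: 4 distinct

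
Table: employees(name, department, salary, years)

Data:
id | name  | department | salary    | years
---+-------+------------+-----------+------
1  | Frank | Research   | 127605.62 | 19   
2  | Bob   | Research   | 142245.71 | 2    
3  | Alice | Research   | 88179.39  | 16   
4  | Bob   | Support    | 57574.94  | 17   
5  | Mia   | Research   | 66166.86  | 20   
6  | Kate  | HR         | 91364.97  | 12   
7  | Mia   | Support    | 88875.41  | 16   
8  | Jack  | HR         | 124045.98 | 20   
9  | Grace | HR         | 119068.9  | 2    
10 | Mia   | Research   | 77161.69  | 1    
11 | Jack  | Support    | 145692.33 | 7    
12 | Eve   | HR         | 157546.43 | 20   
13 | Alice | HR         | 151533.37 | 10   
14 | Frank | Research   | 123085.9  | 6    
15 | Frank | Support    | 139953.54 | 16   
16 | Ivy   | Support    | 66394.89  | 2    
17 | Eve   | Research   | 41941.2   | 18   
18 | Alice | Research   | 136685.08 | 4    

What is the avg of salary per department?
SELECT department, AVG(salary) as result
FROM employees
GROUP BY department

Result:
  HR: 128711.93
  Research: 100383.93
  Support: 99698.22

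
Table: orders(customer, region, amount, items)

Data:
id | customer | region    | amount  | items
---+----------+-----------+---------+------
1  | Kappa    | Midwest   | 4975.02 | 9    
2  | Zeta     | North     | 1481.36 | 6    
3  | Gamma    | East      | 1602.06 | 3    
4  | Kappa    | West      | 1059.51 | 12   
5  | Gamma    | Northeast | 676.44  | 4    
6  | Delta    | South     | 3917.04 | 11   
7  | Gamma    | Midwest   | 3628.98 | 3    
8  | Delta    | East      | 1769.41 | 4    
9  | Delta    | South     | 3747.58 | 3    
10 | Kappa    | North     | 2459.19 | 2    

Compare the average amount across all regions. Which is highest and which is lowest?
SELECT region, AVG(amount)
FROM orders
GROUP BY region
ORDER BY AVG(amount)

All groups:
  Northeast: 676.44
  West: 1059.51
  East: 1685.74
  North: 1970.28
  South: 3832.31
  Midwest: 4302.00

Highest: Midwest (4302.00)
Lowest: Northeast (676.44)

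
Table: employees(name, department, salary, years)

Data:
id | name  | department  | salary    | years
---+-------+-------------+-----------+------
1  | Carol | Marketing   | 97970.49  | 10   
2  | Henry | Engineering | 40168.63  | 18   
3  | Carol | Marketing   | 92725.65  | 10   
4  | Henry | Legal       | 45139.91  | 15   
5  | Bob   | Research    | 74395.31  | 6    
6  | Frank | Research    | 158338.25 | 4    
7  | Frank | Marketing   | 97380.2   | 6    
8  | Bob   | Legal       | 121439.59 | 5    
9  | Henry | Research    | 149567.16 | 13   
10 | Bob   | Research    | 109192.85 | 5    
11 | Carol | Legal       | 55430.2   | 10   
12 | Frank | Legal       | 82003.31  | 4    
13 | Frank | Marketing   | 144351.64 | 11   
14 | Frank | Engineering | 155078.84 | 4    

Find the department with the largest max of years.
SELECT department, MAX(years) as val
FROM employees
GROUP BY department
ORDER BY val DESC
LIMIT 1

Result: Engineering with max(years) = 18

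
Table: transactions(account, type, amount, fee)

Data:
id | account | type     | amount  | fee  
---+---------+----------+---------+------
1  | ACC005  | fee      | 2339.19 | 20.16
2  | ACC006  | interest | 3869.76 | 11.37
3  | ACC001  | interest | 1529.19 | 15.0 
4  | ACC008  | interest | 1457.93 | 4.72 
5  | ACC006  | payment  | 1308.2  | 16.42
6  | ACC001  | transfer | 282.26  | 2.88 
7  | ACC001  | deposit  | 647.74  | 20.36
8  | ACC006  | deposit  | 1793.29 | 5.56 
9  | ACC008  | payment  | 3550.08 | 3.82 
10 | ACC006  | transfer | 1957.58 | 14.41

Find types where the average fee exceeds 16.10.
SELECT type, AVG(fee)
FROM transactions
GROUP BY type
HAVING AVG(fee) > 16.10

Result:
  fee: avg=20.16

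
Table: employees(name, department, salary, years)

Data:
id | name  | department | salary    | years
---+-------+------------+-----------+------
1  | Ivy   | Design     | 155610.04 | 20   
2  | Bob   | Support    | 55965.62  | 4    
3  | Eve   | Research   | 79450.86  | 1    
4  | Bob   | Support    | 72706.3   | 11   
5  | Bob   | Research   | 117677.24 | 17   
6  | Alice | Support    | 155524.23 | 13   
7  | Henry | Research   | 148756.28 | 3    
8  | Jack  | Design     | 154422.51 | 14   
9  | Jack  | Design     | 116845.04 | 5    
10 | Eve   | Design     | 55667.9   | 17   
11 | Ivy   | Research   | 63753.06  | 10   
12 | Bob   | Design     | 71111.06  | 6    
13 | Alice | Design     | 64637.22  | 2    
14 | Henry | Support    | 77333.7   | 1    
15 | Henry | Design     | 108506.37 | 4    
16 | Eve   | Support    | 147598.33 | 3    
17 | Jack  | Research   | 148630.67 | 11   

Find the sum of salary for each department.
SELECT department, SUM(salary) as result
FROM employees
GROUP BY department

Result:
  Design: 726800.14
  Research: 558268.11
  Support: 509128.18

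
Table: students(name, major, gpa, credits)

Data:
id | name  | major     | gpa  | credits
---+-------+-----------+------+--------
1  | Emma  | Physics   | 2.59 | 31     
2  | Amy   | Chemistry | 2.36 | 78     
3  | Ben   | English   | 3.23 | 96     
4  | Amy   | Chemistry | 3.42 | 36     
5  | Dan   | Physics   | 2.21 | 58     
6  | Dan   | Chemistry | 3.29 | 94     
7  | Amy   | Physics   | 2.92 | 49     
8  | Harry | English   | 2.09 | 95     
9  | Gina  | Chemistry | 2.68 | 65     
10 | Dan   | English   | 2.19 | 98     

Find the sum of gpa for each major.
SELECT major, SUM(gpa) as result
FROM students
GROUP BY major

Result:
  Chemistry: 11.75
  English: 7.51
  Physics: 7.72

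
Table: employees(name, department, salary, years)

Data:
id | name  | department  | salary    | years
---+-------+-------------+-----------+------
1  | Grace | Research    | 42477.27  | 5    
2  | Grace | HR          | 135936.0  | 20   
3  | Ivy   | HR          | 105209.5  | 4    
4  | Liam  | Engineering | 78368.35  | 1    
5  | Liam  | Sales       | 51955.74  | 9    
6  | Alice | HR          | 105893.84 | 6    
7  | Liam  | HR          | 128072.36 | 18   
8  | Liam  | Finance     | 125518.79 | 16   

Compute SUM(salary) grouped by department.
SELECT department, SUM(salary) as result
FROM employees
GROUP BY department

Result:
  Engineering: 78368.35
  Finance: 125518.79
  HR: 475111.70
  Research: 42477.27
  Sales: 51955.74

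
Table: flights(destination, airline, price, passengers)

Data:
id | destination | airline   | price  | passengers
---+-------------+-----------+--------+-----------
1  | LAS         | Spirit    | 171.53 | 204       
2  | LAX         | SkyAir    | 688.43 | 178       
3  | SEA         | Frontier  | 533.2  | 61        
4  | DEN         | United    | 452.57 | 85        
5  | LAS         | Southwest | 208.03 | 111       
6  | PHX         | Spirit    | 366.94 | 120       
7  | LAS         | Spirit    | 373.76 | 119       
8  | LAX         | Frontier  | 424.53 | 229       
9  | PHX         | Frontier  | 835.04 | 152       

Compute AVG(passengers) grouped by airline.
SELECT airline, AVG(passengers) as result
FROM flights
GROUP BY airline

Result:
  Frontier: 147.33
  SkyAir: 178.00
  Southwest: 111.00
  Spirit: 147.67
  United: 85.00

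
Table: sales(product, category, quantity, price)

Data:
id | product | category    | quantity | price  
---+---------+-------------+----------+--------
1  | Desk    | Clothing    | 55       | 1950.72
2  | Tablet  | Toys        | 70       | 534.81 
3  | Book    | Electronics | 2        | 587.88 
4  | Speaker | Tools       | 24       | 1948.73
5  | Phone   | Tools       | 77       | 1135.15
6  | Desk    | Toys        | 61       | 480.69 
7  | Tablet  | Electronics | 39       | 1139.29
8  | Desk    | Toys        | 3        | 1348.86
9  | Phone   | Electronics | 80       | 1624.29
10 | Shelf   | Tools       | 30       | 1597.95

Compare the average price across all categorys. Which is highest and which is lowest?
SELECT category, AVG(price)
FROM sales
GROUP BY category
ORDER BY AVG(price)

All groups:
  Toys: 788.12
  Electronics: 1117.15
  Tools: 1560.61
  Clothing: 1950.72

Highest: Clothing (1950.72)
Lowest: Toys (788.12)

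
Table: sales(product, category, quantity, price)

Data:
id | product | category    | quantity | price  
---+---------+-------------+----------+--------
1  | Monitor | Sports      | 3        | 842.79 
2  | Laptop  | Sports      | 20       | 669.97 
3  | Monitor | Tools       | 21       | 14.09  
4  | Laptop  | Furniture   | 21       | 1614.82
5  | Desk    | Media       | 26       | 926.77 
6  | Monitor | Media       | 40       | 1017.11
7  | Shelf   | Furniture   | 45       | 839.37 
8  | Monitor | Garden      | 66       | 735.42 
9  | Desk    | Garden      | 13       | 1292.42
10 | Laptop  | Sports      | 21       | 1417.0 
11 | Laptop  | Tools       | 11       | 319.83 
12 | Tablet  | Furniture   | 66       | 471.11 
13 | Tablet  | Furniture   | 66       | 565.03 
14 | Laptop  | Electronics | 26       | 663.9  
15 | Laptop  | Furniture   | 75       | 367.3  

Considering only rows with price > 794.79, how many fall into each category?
SELECT category, COUNT(*)
FROM sales
WHERE price > 794.79
GROUP BY category

Note: WHERE filters rows before grouping.

Result:
  Furniture: 2
  Garden: 1
  Media: 2
  Sports: 2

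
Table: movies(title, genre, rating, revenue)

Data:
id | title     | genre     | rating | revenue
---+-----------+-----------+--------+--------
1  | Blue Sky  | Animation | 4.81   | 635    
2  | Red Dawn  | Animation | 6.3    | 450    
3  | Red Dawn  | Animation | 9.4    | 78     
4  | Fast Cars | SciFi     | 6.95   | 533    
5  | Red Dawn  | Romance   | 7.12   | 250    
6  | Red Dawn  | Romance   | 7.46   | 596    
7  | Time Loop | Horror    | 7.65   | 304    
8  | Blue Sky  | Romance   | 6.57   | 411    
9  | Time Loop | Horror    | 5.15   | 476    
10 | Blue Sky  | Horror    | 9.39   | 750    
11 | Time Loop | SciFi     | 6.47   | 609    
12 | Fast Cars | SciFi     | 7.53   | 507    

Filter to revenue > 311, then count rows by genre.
SELECT genre, COUNT(*)
FROM movies
WHERE revenue > 311
GROUP BY genre

Note: WHERE filters rows before grouping.

Result:
  Animation: 2
  Horror: 2
  Romance: 2
  SciFi: 3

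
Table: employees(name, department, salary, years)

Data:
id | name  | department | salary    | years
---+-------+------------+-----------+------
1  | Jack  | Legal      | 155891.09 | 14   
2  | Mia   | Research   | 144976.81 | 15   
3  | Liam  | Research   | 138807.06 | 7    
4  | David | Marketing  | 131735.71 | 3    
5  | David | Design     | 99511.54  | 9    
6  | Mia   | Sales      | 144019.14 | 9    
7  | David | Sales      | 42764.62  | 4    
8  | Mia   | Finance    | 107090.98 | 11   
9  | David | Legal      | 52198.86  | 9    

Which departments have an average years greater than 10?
SELECT department, AVG(years)
FROM employees
GROUP BY department
HAVING AVG(years) > 10

Result:
  Finance: avg=11.00
  Legal: avg=11.50
  Research: avg=11.00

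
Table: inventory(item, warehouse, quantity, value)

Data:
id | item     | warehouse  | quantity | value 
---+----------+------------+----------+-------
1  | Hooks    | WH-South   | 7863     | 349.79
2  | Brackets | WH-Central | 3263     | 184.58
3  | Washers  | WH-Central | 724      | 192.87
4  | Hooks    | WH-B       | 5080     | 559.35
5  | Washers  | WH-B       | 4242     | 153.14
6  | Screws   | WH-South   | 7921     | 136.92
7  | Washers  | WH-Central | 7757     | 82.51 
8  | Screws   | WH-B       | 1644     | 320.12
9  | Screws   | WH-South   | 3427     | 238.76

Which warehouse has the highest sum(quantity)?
SELECT warehouse, SUM(quantity) as val
FROM inventory
GROUP BY warehouse
ORDER BY val DESC
LIMIT 1

Result: WH-South with sum(quantity) = 19211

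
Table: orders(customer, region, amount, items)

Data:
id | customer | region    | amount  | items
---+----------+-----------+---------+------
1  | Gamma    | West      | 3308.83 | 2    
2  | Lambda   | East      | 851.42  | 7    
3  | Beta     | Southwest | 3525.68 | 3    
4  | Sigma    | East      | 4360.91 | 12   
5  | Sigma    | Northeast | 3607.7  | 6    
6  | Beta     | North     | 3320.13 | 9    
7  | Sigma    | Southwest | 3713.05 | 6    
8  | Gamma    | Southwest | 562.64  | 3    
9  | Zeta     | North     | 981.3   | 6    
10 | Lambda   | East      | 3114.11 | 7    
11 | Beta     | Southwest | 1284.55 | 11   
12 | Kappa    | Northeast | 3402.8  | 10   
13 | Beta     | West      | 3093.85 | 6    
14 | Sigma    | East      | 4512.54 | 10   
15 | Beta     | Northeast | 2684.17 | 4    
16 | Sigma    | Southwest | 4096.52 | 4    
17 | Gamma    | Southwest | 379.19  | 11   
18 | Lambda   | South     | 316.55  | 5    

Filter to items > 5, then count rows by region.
SELECT region, COUNT(*)
FROM orders
WHERE items > 5
GROUP BY region

Note: WHERE filters rows before grouping.

Result:
  East: 4
  North: 2
  Northeast: 2
  Southwest: 3
  West: 1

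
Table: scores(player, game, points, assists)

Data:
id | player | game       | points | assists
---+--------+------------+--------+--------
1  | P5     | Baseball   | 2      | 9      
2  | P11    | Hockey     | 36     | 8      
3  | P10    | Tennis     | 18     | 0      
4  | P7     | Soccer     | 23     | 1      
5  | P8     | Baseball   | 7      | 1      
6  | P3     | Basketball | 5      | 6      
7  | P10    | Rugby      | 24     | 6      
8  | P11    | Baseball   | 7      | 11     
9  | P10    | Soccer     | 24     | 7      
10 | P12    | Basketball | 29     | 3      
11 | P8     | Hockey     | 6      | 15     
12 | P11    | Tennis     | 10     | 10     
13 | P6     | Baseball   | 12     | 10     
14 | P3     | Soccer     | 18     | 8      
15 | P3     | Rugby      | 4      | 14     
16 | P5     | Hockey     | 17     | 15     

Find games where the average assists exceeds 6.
SELECT game, AVG(assists)
FROM scores
GROUP BY game
HAVING AVG(assists) > 6

Result:
  Baseball: avg=7.75
  Hockey: avg=12.67
  Rugby: avg=10.00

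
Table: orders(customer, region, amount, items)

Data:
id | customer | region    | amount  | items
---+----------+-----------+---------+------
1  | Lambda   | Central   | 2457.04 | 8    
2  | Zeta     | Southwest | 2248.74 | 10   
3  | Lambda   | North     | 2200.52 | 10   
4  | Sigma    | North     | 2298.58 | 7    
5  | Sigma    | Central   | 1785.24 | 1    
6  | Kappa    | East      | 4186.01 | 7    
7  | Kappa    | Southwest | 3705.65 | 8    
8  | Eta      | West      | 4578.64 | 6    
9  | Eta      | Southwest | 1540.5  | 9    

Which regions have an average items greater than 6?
SELECT region, AVG(items)
FROM orders
GROUP BY region
HAVING AVG(items) > 6

Result:
  East: avg=7.00
  North: avg=8.50
  Southwest: avg=9.00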